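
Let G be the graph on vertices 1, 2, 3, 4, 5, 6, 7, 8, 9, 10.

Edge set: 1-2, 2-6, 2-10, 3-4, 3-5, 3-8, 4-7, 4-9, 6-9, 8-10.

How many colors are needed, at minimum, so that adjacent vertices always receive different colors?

The cycle 8-10-2-6-9-4-3-8 has odd length 7, so it cannot be 2-colored; at least 3 colors are needed.
A valid assignment using 3 colors: 1=b, 2=a, 3=a, 4=b, 5=b, 6=b, 7=a, 8=b, 9=a, 10=c. Every edge joins two different colors.

3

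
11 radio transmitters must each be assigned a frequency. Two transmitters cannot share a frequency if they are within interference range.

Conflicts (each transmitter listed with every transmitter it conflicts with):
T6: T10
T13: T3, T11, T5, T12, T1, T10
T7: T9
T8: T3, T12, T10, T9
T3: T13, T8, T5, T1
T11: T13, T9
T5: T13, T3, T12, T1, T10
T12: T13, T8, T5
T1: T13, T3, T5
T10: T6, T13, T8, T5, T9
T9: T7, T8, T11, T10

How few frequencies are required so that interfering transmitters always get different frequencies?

4

T13, T3, T5, T1 are mutually in conflict, so at least 4 frequencies are needed.
4 frequencies suffice: frequency 1 → {T6, T13, T7, T8}; frequency 2 → {T5, T9}; frequency 3 → {T3, T11, T12, T10}; frequency 4 → {T1}. Each listed conflict is separated.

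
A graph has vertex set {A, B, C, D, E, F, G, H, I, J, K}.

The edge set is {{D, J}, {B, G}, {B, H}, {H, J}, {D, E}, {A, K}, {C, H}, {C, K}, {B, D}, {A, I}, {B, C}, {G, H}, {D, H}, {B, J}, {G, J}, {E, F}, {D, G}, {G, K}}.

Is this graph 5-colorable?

Yes

The chromatic number is 5. B, D, G, H, J are pairwise adjacent (a clique of size 5), so at least 5 colors are needed.
One proper 5-coloring: A=2, B=1, C=2, D=4, E=1, F=2, G=2, H=3, I=1, J=5, K=1.
That is already a proper 5-coloring.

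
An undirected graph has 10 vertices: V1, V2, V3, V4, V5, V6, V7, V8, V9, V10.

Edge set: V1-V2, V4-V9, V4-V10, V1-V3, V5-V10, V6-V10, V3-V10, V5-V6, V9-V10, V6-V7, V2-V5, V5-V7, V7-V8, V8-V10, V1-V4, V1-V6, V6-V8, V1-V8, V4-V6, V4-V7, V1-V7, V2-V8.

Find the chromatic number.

V1, V6, V7, V8 form a clique, so at least 4 colors are needed.
4 colors suffice: V1=2, V2=1, V3=1, V4=3, V5=3, V6=1, V7=4, V8=3, V9=1, V10=2. No two adjacent vertices share a color.

4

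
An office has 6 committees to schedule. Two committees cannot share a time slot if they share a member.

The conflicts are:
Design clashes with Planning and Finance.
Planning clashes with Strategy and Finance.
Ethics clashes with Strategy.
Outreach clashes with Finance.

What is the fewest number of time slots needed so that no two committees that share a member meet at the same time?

Design, Planning, Finance are mutually in conflict, so at least 3 time slots are needed.
3 time slots suffice: Design=3, Planning=2, Ethics=2, Outreach=2, Strategy=1, Finance=1. Every pair that conflicts lands in different time slots.

3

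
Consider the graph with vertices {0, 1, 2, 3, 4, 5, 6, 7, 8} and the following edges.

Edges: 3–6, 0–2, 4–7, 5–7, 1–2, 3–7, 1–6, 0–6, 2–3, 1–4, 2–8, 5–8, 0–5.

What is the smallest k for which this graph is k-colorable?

The cycle 6-1-4-7-3-6 has odd length 5, so it cannot be 2-colored; at least 3 colors are needed.
3 colors suffice: 0=b, 1=b, 2=a, 3=b, 4=c, 5=c, 6=a, 7=a, 8=b. No two adjacent vertices share a color.

3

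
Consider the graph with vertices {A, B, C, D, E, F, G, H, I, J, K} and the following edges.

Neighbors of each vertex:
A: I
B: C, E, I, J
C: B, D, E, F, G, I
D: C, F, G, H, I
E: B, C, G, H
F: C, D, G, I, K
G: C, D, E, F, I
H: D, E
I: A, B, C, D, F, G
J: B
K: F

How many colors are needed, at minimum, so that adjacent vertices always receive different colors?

C, D, F, G, I are mutually adjacent (a clique of size 5), so at least 5 colors are needed.
5 colors suffice: A=1, B=3, C=1, D=3, E=2, F=5, G=4, H=1, I=2, J=1, K=1. No two adjacent vertices share a color.

5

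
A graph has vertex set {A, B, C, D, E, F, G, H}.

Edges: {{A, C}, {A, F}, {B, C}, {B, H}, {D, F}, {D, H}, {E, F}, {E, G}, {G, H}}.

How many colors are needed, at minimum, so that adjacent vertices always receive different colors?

3

The cycle H-D-F-E-G-H has odd length 5, so it cannot be 2-colored; at least 3 colors are needed.
3 colors suffice: color 1 → {C, F, H}; color 2 → {A, B, D, E}; color 3 → {G}. Each edge has distinct colors on its endpoints.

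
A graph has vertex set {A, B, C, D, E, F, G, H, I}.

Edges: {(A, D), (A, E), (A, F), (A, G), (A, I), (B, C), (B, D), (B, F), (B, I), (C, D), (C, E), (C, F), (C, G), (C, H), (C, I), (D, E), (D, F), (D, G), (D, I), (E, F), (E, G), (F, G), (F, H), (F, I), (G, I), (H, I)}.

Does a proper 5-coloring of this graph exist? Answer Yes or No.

Yes

The chromatic number is 5. A, D, F, G, I are mutually adjacent (a clique of size 5), so at least 5 colors are needed.
One proper 5-coloring: A=blue, B=purple, C=blue, D=yellow, E=green, F=red, G=purple, H=yellow, I=green.
That is already a proper 5-coloring.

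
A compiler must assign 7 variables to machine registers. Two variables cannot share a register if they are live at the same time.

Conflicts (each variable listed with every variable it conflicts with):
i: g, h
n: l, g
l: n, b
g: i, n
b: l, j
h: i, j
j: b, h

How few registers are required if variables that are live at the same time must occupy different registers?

3

The cycle j-b-l-n-g-i-h-j has odd length 7, so it cannot be 2-colored; at least 3 registers are needed.
3 registers suffice: register 1 → {n, b, h}; register 2 → {l, g, j}; register 3 → {i}. Each listed conflict is separated.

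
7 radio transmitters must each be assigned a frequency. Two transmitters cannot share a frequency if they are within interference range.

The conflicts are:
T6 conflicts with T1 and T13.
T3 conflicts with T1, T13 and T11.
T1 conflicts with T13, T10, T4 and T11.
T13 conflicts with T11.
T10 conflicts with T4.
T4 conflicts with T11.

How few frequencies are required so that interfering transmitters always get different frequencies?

T3, T1, T13, T11 pairwise conflict, so at least 4 frequencies are needed.
4 frequencies suffice: frequency 1 → {T1}; frequency 2 → {T6, T10, T11}; frequency 3 → {T13, T4}; frequency 4 → {T3}. No two conflicting transmitters share a frequency.

4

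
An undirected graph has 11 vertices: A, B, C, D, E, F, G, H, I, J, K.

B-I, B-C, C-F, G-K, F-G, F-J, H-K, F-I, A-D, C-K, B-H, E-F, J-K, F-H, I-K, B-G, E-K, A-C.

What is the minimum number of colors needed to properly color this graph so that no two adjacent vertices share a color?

B and G are adjacent, so at least 2 colors are needed.
2 colors suffice: A=1, B=1, C=2, D=2, E=2, F=1, G=2, H=2, I=2, J=2, K=1. Each edge has distinct colors on its endpoints.

2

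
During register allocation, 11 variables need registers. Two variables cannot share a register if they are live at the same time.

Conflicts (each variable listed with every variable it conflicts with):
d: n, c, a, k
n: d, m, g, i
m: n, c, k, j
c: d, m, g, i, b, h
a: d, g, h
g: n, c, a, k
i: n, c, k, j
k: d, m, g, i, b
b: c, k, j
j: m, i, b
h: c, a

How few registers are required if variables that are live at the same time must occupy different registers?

i and j conflict, so at least 2 registers are needed.
A valid assignment using 2 registers: d=2, n=1, m=2, c=1, a=1, g=2, i=2, k=1, b=2, j=1, h=2. Each listed conflict is separated.

2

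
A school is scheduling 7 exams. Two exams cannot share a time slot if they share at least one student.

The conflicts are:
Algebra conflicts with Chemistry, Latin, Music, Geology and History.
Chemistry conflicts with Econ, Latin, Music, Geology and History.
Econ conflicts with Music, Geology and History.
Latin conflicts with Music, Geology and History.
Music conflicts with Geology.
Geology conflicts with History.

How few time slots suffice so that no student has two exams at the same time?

Algebra, Chemistry, Latin, Geology, History pairwise conflict, so at least 5 time slots are needed.
5 time slots suffice: time slot 1 → {Chemistry}; time slot 2 → {Geology}; time slot 3 → {Algebra, Econ}; time slot 4 → {Music, History}; time slot 5 → {Latin}. No two conflicting exams share a time slot.

5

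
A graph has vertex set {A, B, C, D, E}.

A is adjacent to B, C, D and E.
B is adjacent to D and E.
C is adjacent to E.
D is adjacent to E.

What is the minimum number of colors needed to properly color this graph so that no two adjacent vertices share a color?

A, B, D, E are pairwise adjacent (a clique of size 4), so at least 4 colors are needed.
One proper 4-coloring: A=2, B=3, C=3, D=4, E=1. Each edge has distinct colors on its endpoints.

4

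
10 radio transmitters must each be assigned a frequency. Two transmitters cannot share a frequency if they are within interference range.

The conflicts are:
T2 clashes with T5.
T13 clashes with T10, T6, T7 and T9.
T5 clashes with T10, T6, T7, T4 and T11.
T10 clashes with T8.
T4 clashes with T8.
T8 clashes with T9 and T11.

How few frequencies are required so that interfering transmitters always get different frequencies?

2

T13 and T7 conflict, so at least 2 frequencies are needed.
2 frequencies suffice: frequency 1 → {T13, T5, T8}; frequency 2 → {T2, T10, T6, T7, T4, T9, T11}. Every pair that conflicts lands in different frequencies.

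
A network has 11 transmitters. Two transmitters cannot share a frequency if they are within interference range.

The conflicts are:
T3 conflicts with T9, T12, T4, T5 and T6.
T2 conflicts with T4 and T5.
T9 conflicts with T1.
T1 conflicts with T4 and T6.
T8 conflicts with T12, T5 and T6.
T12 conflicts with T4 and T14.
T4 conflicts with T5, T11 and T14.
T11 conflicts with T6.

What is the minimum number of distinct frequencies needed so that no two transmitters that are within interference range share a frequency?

3

T12, T4, T14 are mutually in conflict, so at least 3 frequencies are needed.
A valid assignment using 3 frequencies: T3=2, T2=2, T9=1, T1=2, T8=2, T12=3, T4=1, T5=3, T11=2, T6=1, T14=2. No two conflicting transmitters share a frequency.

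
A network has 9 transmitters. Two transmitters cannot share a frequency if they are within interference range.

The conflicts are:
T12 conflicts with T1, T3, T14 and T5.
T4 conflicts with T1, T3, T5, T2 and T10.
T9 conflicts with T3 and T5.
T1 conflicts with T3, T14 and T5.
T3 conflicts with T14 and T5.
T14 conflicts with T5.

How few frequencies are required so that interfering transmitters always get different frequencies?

T12, T1, T3, T14, T5 pairwise conflict, so at least 5 frequencies are needed.
A valid assignment using 5 frequencies: T12=4, T4=4, T9=3, T1=3, T3=1, T14=5, T5=2, T2=1, T10=1. No two conflicting transmitters share a frequency.

5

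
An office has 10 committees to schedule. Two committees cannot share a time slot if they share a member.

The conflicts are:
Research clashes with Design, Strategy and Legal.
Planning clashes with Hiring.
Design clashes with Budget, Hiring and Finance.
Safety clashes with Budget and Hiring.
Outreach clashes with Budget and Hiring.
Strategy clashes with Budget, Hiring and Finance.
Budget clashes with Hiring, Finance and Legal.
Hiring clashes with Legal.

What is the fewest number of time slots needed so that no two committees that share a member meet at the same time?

3

Outreach, Budget, Hiring pairwise conflict, so at least 3 time slots are needed.
3 time slots suffice: time slot 1 → {Research, Planning, Budget}; time slot 2 → {Hiring, Finance}; time slot 3 → {Design, Safety, Outreach, Strategy, Legal}. Every pair that conflicts lands in different time slots.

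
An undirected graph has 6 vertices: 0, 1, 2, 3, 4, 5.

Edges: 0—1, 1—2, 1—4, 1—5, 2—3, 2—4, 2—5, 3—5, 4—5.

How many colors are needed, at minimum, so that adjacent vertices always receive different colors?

4

1, 2, 4, 5 form a clique, so at least 4 colors are needed.
4 colors suffice: 0=red, 1=blue, 2=green, 3=blue, 4=yellow, 5=red. Each edge has distinct colors on its endpoints.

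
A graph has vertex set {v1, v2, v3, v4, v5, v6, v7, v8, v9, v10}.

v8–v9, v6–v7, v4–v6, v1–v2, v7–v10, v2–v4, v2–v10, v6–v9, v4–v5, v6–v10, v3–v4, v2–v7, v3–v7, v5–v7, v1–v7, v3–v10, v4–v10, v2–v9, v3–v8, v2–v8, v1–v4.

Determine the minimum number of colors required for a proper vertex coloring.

v2, v8, v9 are mutually adjacent, so at least 3 colors are needed.
One proper 3-coloring: v1=3, v2=1, v3=1, v4=2, v5=1, v6=1, v7=2, v8=3, v9=2, v10=3. Each edge has distinct colors on its endpoints.

3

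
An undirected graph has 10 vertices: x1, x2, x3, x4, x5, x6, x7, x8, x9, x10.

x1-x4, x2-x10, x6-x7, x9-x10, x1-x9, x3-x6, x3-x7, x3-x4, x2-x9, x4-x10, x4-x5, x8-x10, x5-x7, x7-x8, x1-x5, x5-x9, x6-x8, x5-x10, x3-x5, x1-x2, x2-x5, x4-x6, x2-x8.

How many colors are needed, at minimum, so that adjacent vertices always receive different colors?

x1, x2, x5, x9 are pairwise adjacent (a clique of size 4), so at least 4 colors are needed.
A valid assignment using 4 colors: x1=3, x2=2, x3=3, x4=2, x5=1, x6=4, x7=2, x8=1, x9=4, x10=3. Every edge joins two different colors.

4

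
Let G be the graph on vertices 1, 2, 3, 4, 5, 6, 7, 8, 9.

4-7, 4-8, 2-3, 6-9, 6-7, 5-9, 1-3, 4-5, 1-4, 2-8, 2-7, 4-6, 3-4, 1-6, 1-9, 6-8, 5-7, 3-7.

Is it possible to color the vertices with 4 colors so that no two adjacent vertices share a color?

Yes

The chromatic number is 3. 1, 6, 9 are pairwise adjacent, so at least 3 colors are needed.
One proper 3-coloring: 1=blue, 2=red, 3=green, 4=red, 5=green, 6=green, 7=blue, 8=blue, 9=red.
Since 4 ≥ 3, a proper 4-coloring certainly exists.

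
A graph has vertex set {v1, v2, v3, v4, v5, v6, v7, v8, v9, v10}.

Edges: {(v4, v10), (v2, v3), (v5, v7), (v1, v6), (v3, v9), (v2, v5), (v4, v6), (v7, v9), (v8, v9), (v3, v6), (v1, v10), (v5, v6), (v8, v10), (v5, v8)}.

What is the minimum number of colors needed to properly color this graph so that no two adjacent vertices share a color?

The cycle v4-v10-v8-v5-v6-v4 has odd length 5, so it cannot be 2-colored; at least 3 colors are needed.
3 colors suffice: color 1 → {v2, v6, v7, v8}; color 2 → {v5, v9, v10}; color 3 → {v1, v3, v4}. Each edge has distinct colors on its endpoints.

3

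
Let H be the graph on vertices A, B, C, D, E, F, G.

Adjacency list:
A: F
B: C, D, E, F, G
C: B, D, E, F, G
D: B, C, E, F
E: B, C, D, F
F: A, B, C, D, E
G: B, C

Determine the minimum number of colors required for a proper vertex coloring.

B, C, D, E, F form a clique, so at least 5 colors are needed.
One proper 5-coloring: A=blue, B=green, C=blue, D=yellow, E=purple, F=red, G=red. Every edge joins two different colors.

5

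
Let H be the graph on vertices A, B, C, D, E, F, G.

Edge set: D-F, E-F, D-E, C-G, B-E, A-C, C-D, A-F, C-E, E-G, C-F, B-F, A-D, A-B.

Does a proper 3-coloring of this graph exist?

C, D, E, F are pairwise adjacent (a clique of size 4), so at least 4 colors are needed.
So 3 colors are not enough.

No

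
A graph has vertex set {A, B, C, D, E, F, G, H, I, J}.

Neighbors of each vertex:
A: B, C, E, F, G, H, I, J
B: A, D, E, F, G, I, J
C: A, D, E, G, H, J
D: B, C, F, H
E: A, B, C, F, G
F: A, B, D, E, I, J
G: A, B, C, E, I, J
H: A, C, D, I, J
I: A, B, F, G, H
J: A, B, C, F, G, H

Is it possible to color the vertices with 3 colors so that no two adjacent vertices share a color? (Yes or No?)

A, B, F, J are mutually adjacent (a clique of size 4), so at least 4 colors are needed.
So 3 colors are not enough.

No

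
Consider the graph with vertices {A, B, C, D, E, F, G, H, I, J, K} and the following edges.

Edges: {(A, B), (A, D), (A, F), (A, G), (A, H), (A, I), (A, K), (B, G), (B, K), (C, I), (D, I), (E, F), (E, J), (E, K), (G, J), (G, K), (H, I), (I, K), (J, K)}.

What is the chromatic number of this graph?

A, B, G, K form a clique, so at least 4 colors are needed.
A valid assignment using 4 colors: A=1, B=4, C=1, D=2, E=3, F=2, G=3, H=2, I=3, J=1, K=2. Every edge joins two different colors.

4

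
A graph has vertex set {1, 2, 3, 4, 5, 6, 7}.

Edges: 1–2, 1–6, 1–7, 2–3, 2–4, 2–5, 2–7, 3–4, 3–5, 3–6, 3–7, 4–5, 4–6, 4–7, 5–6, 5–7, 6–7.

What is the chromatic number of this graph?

5

2, 3, 4, 5, 7 are mutually adjacent (a clique of size 5), so at least 5 colors are needed.
5 colors suffice: color a → {7}; color b → {2, 6}; color c → {1, 4}; color d → {3}; color e → {5}. Each edge has distinct colors on its endpoints.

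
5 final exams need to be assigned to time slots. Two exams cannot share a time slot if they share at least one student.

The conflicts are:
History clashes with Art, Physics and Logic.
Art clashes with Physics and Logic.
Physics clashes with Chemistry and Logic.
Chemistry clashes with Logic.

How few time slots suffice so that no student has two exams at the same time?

4

History, Art, Physics, Logic all conflict with each other, so at least 4 time slots are needed.
Using 4 time slots: History=3, Art=4, Physics=2, Chemistry=3, Logic=1. Every pair that conflicts lands in different time slots.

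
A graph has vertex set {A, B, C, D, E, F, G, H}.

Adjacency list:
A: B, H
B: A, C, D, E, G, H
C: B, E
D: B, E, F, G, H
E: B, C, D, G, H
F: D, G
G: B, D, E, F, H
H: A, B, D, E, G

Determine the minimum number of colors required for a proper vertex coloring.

B, D, E, G, H are pairwise adjacent (a clique of size 5), so at least 5 colors are needed.
A valid assignment using 5 colors: A=blue, B=red, C=blue, D=yellow, E=green, F=red, G=blue, H=purple. Every edge joins two different colors.

5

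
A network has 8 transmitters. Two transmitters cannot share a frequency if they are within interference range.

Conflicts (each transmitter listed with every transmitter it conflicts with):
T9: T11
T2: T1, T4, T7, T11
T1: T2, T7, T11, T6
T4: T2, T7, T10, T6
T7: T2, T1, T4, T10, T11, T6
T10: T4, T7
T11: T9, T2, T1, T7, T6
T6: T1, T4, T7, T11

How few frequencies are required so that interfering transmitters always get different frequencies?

T1, T7, T11, T6 are mutually in conflict, so at least 4 frequencies are needed.
A valid assignment using 4 frequencies: T9=1, T2=3, T1=4, T4=2, T7=1, T10=3, T11=2, T6=3. No two conflicting transmitters share a frequency.

4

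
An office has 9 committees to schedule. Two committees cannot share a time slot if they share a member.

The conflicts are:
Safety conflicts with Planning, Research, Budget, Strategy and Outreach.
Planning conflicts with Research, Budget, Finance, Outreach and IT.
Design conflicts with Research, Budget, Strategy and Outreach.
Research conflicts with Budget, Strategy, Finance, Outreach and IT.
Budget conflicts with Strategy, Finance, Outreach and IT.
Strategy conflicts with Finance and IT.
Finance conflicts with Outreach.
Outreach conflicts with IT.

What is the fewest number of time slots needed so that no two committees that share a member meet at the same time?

5

Planning, Research, Budget, Finance, Outreach all conflict with each other, so at least 5 time slots are needed.
5 time slots suffice: time slot 1 → {Research}; time slot 2 → {Budget}; time slot 3 → {Strategy, Outreach}; time slot 4 → {Planning, Design}; time slot 5 → {Safety, Finance, IT}. Every pair that conflicts lands in different time slots.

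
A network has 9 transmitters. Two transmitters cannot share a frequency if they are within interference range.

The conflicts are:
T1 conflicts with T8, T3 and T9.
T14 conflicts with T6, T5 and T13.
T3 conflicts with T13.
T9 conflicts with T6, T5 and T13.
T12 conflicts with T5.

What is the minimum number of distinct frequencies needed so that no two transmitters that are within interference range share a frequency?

2

T14 and T5 conflict, so at least 2 frequencies are needed.
2 frequencies suffice: frequency 1 → {T14, T8, T3, T9, T12}; frequency 2 → {T1, T6, T5, T13}. Every pair that conflicts lands in different frequencies.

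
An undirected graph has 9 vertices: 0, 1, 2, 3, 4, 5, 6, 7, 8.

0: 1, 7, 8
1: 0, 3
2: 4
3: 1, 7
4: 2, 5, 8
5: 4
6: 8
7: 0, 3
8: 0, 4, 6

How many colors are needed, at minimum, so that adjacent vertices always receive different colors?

1 and 3 are adjacent, so at least 2 colors are needed.
2 colors suffice: color red → {1, 2, 5, 7, 8}; color blue → {0, 3, 4, 6}. Each edge has distinct colors on its endpoints.

2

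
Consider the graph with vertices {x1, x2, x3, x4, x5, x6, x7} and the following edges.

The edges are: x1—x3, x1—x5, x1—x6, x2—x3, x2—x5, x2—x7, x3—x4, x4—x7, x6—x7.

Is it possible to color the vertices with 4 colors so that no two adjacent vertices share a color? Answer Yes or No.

The chromatic number is 3. The cycle x4-x3-x1-x6-x7-x4 has odd length 5, so it cannot be 2-colored; at least 3 colors are needed.
One proper 3-coloring: x1=red, x2=green, x3=blue, x4=green, x5=blue, x6=blue, x7=red.
Since 4 ≥ 3, a proper 4-coloring certainly exists.

Yes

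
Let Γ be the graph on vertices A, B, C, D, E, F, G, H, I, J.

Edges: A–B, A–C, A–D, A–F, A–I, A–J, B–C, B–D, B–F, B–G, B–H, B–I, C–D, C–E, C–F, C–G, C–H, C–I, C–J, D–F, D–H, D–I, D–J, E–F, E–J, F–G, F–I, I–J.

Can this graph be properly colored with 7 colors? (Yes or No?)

The chromatic number is 6. A, B, C, D, F, I are mutually adjacent (a clique of size 6), so at least 6 colors are needed.
6 colors suffice: A=5, B=3, C=1, D=2, E=2, F=4, G=2, H=4, I=6, J=3.
Since 7 ≥ 6, a proper 7-coloring certainly exists.

Yes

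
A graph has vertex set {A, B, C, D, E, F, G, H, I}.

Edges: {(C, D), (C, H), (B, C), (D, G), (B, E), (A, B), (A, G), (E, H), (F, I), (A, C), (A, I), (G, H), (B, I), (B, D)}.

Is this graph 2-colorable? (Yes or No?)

A, B, C form a triangle, so at least 3 colors are needed.
So 2 colors are not enough.

No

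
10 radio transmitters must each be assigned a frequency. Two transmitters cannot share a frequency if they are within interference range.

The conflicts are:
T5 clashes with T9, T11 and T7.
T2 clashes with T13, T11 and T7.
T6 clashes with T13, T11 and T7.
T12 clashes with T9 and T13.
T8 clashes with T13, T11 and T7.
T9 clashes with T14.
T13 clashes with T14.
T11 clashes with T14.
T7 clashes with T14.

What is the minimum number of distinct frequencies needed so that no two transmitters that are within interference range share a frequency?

2

T5 and T9 conflict, so at least 2 frequencies are needed.
Using 2 frequencies: T5=2, T2=2, T6=2, T12=2, T8=2, T9=1, T13=1, T11=1, T7=1, T14=2. Every pair that conflicts lands in different frequencies.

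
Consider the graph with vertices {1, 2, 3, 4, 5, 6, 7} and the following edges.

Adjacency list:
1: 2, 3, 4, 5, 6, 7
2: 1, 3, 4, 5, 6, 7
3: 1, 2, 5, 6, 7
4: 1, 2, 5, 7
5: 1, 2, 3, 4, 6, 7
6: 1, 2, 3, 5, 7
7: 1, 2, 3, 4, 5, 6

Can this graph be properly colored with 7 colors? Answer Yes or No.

Yes

The chromatic number is 6. 1, 2, 3, 5, 6, 7 are pairwise adjacent (a clique of size 6), so at least 6 colors are needed.
A valid assignment using 6 colors: 1=b, 2=a, 3=f, 4=e, 5=c, 6=e, 7=d.
Since 7 ≥ 6, a proper 7-coloring certainly exists.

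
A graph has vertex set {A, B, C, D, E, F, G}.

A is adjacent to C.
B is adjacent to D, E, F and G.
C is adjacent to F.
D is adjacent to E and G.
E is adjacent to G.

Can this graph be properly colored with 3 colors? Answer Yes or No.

No

B, D, E, G are pairwise adjacent (a clique of size 4), so at least 4 colors are needed.
So 3 colors are not enough.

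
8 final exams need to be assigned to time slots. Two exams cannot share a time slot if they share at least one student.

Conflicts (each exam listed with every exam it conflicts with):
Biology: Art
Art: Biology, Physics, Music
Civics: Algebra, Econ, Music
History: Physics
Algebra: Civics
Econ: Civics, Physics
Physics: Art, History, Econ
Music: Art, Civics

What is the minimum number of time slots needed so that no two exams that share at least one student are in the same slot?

The cycle Physics-Econ-Civics-Music-Art-Physics has odd length 5, so it cannot be 2-colored; at least 3 time slots are needed.
3 time slots suffice: Biology=1, Art=2, Civics=1, History=2, Algebra=2, Econ=2, Physics=1, Music=3. Every pair that conflicts lands in different time slots.

3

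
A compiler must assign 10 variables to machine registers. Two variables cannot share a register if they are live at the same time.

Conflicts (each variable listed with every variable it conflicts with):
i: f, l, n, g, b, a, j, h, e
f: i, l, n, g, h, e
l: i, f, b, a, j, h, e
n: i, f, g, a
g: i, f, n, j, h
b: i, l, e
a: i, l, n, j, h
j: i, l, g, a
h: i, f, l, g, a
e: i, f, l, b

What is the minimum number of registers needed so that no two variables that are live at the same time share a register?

i, l, b, e pairwise conflict, so at least 4 registers are needed.
Using 4 registers: i=1, f=3, l=2, n=4, g=2, b=3, a=3, j=4, h=4, e=4. No two conflicting variables share a register.

4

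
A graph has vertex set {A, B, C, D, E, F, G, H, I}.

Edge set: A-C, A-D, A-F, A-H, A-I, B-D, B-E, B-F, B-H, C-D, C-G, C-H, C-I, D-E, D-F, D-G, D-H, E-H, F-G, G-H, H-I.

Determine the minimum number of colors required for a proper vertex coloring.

4

A, C, H, I form a clique, so at least 4 colors are needed.
4 colors suffice: A=green, B=green, C=yellow, D=blue, E=yellow, F=red, G=green, H=red, I=blue. No two adjacent vertices share a color.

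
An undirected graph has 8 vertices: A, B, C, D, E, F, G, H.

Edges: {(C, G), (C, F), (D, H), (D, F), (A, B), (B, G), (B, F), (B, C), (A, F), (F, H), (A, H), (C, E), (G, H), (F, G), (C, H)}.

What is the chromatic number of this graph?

B, C, F, G are pairwise adjacent (a clique of size 4), so at least 4 colors are needed.
4 colors suffice: A=blue, B=green, C=blue, D=blue, E=red, F=red, G=yellow, H=green. Every edge joins two different colors.

4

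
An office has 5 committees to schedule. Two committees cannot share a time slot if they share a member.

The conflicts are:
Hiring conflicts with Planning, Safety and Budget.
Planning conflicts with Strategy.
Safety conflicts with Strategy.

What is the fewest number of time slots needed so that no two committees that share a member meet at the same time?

Hiring and Planning conflict, so at least 2 time slots are needed.
2 time slots suffice: time slot 1 → {Hiring, Strategy}; time slot 2 → {Planning, Safety, Budget}. Every pair that conflicts lands in different time slots.

2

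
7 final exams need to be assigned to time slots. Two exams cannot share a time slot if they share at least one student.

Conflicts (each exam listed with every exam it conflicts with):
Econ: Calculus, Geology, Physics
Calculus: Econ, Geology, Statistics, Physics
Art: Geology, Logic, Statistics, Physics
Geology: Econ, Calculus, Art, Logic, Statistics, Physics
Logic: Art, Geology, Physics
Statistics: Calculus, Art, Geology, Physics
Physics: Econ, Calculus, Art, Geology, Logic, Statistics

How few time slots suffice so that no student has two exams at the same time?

4

Calculus, Geology, Statistics, Physics pairwise conflict, so at least 4 time slots are needed.
4 time slots suffice: Econ=3, Calculus=4, Art=4, Geology=1, Logic=3, Statistics=3, Physics=2. Each listed conflict is separated.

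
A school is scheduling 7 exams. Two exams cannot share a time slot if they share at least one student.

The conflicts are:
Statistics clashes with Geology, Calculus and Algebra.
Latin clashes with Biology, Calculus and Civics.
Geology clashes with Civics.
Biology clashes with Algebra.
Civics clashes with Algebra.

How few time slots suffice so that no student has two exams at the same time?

The cycle Civics-Latin-Calculus-Statistics-Geology-Civics has odd length 5, so it cannot be 2-colored; at least 3 time slots are needed.
3 time slots suffice: time slot 1 → {Statistics, Biology, Civics}; time slot 2 → {Latin, Geology, Algebra}; time slot 3 → {Calculus}. Each listed conflict is separated.

3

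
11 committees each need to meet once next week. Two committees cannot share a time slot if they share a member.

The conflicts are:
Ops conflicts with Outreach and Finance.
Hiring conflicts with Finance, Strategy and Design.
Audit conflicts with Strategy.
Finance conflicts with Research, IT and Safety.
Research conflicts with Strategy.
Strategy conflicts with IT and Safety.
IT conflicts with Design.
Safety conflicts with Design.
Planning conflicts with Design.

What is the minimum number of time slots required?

Finance and Safety conflict, so at least 2 time slots are needed.
2 time slots suffice: time slot 1 → {Outreach, Finance, Strategy, Design}; time slot 2 → {Ops, Hiring, Audit, Research, IT, Safety, Planning}. Each listed conflict is separated.

2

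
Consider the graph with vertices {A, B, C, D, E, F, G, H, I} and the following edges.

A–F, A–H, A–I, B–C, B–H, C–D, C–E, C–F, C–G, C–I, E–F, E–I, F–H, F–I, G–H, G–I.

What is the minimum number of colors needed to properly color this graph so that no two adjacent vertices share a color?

C, E, F, I form a clique, so at least 4 colors are needed.
A valid assignment using 4 colors: A=yellow, B=blue, C=red, D=blue, E=yellow, F=blue, G=blue, H=red, I=green. No two adjacent vertices share a color.

4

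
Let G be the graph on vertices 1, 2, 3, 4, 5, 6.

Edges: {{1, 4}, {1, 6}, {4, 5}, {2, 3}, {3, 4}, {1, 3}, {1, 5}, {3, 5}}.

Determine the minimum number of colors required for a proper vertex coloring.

4

1, 3, 4, 5 are mutually adjacent (a clique of size 4), so at least 4 colors are needed.
4 colors suffice: color red → {3, 6}; color blue → {1, 2}; color green → {4}; color yellow → {5}. Every edge joins two different colors.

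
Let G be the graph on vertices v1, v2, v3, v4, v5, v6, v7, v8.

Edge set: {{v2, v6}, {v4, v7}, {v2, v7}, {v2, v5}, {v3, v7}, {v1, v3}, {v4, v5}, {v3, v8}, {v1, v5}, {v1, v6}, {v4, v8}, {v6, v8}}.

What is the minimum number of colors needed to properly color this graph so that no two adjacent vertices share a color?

The cycle v4-v7-v3-v1-v5-v4 has odd length 5, so it cannot be 2-colored; at least 3 colors are needed.
3 colors suffice: color 1 → {v3, v5, v6}; color 2 → {v1, v7, v8}; color 3 → {v2, v4}. Each edge has distinct colors on its endpoints.

3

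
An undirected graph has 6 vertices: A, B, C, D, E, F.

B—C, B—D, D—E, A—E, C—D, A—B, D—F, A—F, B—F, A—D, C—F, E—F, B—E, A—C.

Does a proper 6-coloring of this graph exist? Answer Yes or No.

Yes

The chromatic number is 5. A, B, C, D, F form a clique, so at least 5 colors are needed.
One proper 5-coloring: A=1, B=2, C=5, D=4, E=5, F=3.
Since 6 ≥ 5, a proper 6-coloring certainly exists.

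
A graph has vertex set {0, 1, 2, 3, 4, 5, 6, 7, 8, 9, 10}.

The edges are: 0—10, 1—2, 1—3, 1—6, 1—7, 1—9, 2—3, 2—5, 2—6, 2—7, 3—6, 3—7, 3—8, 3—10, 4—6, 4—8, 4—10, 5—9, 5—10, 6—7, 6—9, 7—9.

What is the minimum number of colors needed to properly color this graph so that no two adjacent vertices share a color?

5

1, 2, 3, 6, 7 form a clique, so at least 5 colors are needed.
5 colors suffice: color a → {6, 8, 10}; color b → {0, 3, 4, 9}; color c → {5, 7}; color d → {1}; color e → {2}. No two adjacent vertices share a color.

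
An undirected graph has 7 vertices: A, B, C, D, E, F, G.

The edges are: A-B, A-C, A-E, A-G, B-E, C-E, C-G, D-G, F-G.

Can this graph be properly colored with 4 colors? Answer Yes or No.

The chromatic number is 3. A, C, G form a triangle, so at least 3 colors are needed.
3 colors suffice: A=2, B=3, C=3, D=2, E=1, F=2, G=1.
Since 4 ≥ 3, a proper 4-coloring certainly exists.

Yes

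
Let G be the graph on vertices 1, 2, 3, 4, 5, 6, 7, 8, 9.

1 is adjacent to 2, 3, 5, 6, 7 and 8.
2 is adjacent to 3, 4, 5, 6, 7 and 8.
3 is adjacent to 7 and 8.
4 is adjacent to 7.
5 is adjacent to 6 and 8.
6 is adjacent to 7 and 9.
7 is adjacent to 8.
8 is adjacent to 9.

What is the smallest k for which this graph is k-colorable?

5

1, 2, 3, 7, 8 form a clique, so at least 5 colors are needed.
5 colors suffice: color red → {2, 9}; color blue → {5, 7}; color green → {4, 6, 8}; color yellow → {1}; color purple → {3}. Each edge has distinct colors on its endpoints.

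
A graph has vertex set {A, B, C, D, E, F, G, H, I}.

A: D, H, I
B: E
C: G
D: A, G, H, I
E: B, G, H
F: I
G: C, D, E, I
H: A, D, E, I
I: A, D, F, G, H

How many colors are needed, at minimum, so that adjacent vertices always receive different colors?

4

A, D, H, I form a clique, so at least 4 colors are needed.
4 colors suffice: color red → {C, E, I}; color blue → {B, D, F}; color green → {G, H}; color yellow → {A}. Every edge joins two different colors.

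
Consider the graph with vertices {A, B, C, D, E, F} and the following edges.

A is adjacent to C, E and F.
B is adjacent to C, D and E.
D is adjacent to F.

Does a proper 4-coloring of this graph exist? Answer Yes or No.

The chromatic number is 3. The cycle A-E-B-D-F-A has odd length 5, so it cannot be 2-colored; at least 3 colors are needed.
A valid assignment using 3 colors: A=1, B=1, C=2, D=2, E=2, F=3.
Since 4 ≥ 3, a proper 4-coloring certainly exists.

Yes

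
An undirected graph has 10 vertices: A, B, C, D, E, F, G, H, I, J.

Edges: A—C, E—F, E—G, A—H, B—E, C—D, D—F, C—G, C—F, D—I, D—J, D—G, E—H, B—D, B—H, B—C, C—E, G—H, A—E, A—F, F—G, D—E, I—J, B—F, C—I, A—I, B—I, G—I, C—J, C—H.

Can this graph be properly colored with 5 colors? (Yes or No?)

The chromatic number is 5. B, C, D, E, F are mutually adjacent (a clique of size 5), so at least 5 colors are needed.
5 colors suffice: color 1 → {C}; color 2 → {E, I}; color 3 → {A, D}; color 4 → {B, G, J}; color 5 → {F, H}.
That is already a proper 5-coloring.

Yes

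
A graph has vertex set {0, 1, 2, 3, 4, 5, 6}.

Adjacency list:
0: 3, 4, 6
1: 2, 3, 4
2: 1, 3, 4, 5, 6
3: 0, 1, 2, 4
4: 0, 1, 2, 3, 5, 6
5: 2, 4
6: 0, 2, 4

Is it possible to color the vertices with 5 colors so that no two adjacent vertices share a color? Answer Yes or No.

Yes

The chromatic number is 4. 1, 2, 3, 4 form a clique, so at least 4 colors are needed.
4 colors suffice: color red → {4}; color blue → {0, 2}; color green → {3, 5, 6}; color yellow → {1}.
Since 5 ≥ 4, a proper 5-coloring certainly exists.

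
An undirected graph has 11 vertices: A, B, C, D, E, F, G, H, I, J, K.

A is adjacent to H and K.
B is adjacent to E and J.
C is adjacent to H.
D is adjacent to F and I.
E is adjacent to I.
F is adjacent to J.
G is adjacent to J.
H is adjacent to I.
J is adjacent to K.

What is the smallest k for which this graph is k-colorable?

3

The cycle K-A-H-I-E-B-J-K has odd length 7, so it cannot be 2-colored; at least 3 colors are needed.
One proper 3-coloring: A=red, B=blue, C=red, D=green, E=green, F=blue, G=blue, H=blue, I=red, J=red, K=blue. Each edge has distinct colors on its endpoints.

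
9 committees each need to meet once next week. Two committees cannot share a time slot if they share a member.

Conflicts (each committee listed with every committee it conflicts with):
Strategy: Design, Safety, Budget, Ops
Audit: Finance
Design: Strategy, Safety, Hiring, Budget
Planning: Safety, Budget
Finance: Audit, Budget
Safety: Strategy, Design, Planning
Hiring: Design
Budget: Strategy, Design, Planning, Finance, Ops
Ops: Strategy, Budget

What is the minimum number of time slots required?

Strategy, Design, Safety are mutually in conflict, so at least 3 time slots are needed.
A valid assignment using 3 time slots: Strategy=3, Audit=1, Design=2, Planning=2, Finance=2, Safety=1, Hiring=1, Budget=1, Ops=2. Every pair that conflicts lands in different time slots.

3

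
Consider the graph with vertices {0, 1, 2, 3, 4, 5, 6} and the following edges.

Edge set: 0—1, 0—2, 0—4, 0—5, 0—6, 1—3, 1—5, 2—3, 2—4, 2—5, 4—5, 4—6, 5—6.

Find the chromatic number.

4

0, 2, 4, 5 are mutually adjacent (a clique of size 4), so at least 4 colors are needed.
A valid assignment using 4 colors: 0=blue, 1=green, 2=yellow, 3=red, 4=green, 5=red, 6=yellow. No two adjacent vertices share a color.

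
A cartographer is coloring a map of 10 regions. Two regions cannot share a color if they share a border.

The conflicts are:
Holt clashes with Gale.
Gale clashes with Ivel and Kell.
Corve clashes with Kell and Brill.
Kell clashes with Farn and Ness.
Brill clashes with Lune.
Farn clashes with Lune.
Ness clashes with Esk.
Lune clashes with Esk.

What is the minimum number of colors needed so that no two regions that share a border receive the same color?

3

The cycle Farn-Kell-Ness-Esk-Lune-Farn has odd length 5, so it cannot be 2-colored; at least 3 colors are needed.
3 colors suffice: color 1 → {Holt, Ivel, Kell, Lune}; color 2 → {Gale, Corve, Farn, Ness}; color 3 → {Brill, Esk}. Every pair that conflicts lands in different colors.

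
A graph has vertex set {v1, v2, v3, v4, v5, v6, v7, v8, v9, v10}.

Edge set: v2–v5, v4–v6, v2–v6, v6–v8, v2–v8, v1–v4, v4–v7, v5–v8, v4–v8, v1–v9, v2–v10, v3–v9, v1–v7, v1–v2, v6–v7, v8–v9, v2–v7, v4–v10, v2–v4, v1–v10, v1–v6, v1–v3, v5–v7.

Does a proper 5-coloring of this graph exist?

Yes

The chromatic number is 5. v1, v2, v4, v6, v7 are pairwise adjacent (a clique of size 5), so at least 5 colors are needed.
5 colors suffice: v1=2, v2=1, v3=3, v4=3, v5=3, v6=4, v7=5, v8=2, v9=1, v10=4.
That is already a proper 5-coloring.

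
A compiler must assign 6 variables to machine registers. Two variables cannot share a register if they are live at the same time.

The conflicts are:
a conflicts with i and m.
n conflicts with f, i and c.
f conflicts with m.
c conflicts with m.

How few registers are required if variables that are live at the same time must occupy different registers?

The cycle m-c-n-i-a-m has odd length 5, so it cannot be 2-colored; at least 3 registers are needed.
A valid assignment using 3 registers: a=2, n=1, f=2, i=3, c=2, m=1. No two conflicting variables share a register.

3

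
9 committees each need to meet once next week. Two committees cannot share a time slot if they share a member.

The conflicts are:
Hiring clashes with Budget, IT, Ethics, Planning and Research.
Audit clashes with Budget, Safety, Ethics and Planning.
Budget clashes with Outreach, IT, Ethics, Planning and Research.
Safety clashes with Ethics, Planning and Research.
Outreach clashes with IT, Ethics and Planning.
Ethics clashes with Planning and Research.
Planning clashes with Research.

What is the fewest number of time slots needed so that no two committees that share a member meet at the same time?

Hiring, Budget, Ethics, Planning, Research all conflict with each other, so at least 5 time slots are needed.
A valid assignment using 5 time slots: Hiring=4, Audit=4, Budget=2, Safety=2, Outreach=4, IT=1, Ethics=3, Planning=1, Research=5. No two conflicting committees share a time slot.

5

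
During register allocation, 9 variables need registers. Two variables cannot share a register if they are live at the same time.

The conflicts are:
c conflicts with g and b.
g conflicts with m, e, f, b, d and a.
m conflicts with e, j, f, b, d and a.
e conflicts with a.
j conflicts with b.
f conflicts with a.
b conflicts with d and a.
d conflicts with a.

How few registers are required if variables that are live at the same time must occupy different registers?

g, m, b, d, a all conflict with each other, so at least 5 registers are needed.
5 registers suffice: register 1 → {g, j}; register 2 → {c, m}; register 3 → {e, f, b}; register 4 → {a}; register 5 → {d}. Each listed conflict is separated.

5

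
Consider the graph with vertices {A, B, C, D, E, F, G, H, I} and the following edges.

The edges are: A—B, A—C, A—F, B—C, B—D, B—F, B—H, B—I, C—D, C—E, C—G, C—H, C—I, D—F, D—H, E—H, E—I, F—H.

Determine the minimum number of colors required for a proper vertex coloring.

B, D, F, H form a clique, so at least 4 colors are needed.
4 colors suffice: color 1 → {C, F}; color 2 → {B, E, G}; color 3 → {A, H, I}; color 4 → {D}. No two adjacent vertices share a color.

4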